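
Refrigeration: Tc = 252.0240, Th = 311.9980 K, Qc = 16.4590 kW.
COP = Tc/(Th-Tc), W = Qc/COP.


COP = 252.0240 / 59.9740 = 4.2022
W = 16.4590 / 4.2022 = 3.9167 kW

COP = 4.2022, W = 3.9167 kW


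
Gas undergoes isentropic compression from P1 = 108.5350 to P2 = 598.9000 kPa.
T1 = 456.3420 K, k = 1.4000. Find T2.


(k-1)/k = 0.2857
(P2/P1)^exp = 1.6291
T2 = 456.3420 * 1.6291 = 743.4108 K

743.4108 K


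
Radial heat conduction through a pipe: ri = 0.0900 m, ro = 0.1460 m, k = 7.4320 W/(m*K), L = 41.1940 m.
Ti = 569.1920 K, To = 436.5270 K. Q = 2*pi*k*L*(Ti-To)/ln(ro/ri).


dT = 132.6650 K
ln(ro/ri) = 0.4838
Q = 2*pi*7.4320*41.1940*132.6650 / 0.4838 = 527488.2233 W

527488.2233 W


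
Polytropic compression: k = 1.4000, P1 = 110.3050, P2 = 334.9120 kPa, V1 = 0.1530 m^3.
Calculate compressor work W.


(k-1)/k = 0.2857
(P2/P1)^exp = 1.3734
W = 3.5000 * 110.3050 * 0.1530 * (1.3734 - 1) = 22.0586 kJ

22.0586 kJ


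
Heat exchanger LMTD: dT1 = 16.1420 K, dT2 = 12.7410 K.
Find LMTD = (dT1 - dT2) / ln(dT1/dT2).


dT1/dT2 = 1.2669
ln(dT1/dT2) = 0.2366
LMTD = 3.4010 / 0.2366 = 14.3745 K

14.3745 K


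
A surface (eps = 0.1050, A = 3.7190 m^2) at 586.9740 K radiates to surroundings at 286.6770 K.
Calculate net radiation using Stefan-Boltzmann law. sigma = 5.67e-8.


T^4 = 1.1871e+11
Tsurr^4 = 6.7542e+09
Q = 0.1050 * 5.67e-8 * 3.7190 * 1.1195e+11 = 2478.7500 W

2478.7500 W


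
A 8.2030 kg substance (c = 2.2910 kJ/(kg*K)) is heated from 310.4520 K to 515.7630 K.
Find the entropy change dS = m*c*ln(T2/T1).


T2/T1 = 1.6613
ln(T2/T1) = 0.5076
dS = 8.2030 * 2.2910 * 0.5076 = 9.5397 kJ/K

9.5397 kJ/K


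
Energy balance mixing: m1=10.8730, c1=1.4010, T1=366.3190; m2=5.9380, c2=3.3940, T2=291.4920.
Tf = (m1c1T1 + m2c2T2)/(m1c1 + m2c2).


num = 11454.7691
den = 35.3866
Tf = 323.7032 K

323.7032 K


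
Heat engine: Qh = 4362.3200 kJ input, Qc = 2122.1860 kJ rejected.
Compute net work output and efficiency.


W = 4362.3200 - 2122.1860 = 2240.1340 kJ
eta = 2240.1340 / 4362.3200 = 0.5135 = 51.3519%

W = 2240.1340 kJ, eta = 51.3519%


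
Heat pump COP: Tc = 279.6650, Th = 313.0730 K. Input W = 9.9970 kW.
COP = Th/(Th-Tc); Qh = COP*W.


COP = 313.0730 / 33.4080 = 9.3712
Qh = 9.3712 * 9.9970 = 93.6839 kW

COP = 9.3712, Qh = 93.6839 kW


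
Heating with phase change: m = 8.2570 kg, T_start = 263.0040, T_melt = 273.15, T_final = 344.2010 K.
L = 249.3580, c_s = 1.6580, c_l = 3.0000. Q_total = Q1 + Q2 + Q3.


Q1 (sensible, solid) = 8.2570 * 1.6580 * 10.1460 = 138.8998 kJ
Q2 (latent) = 8.2570 * 249.3580 = 2058.9490 kJ
Q3 (sensible, liquid) = 8.2570 * 3.0000 * 71.0510 = 1760.0043 kJ
Q_total = 3957.8531 kJ

3957.8531 kJ


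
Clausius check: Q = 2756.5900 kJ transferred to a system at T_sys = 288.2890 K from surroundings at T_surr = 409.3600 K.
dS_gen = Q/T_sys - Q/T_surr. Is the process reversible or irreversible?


dS_sys = 2756.5900/288.2890 = 9.5619 kJ/K
dS_surr = -2756.5900/409.3600 = -6.7339 kJ/K
dS_gen = 9.5619 - 6.7339 = 2.8280 kJ/K (irreversible)

dS_gen = 2.8280 kJ/K, irreversible


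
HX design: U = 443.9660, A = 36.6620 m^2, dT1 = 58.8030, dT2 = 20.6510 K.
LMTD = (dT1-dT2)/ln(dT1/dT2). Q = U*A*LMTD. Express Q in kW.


LMTD = 36.4592 K
Q = 443.9660 * 36.6620 * 36.4592 = 593435.2692 W = 593.4353 kW

593.4353 kW


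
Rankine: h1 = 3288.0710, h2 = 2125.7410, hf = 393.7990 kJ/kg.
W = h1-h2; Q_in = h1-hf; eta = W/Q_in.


W = 1162.3300 kJ/kg
Q_in = 2894.2720 kJ/kg
eta = 0.4016 = 40.1597%

eta = 40.1597%


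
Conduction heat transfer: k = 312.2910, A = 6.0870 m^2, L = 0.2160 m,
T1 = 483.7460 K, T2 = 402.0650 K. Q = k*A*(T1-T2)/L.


dT = 81.6810 K
Q = 312.2910 * 6.0870 * 81.6810 / 0.2160 = 718836.4074 W

718836.4074 W


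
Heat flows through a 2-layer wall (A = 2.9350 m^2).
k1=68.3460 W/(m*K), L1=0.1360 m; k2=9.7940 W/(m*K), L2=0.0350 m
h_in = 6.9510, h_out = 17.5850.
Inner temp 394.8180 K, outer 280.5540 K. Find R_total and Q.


R_conv_in = 1/(6.9510*2.9350) = 0.0490
R_1 = 0.1360/(68.3460*2.9350) = 0.0007
R_2 = 0.0350/(9.7940*2.9350) = 0.0012
R_conv_out = 1/(17.5850*2.9350) = 0.0194
R_total = 0.0703 K/W
Q = 114.2640 / 0.0703 = 1625.6619 W

R_total = 0.0703 K/W, Q = 1625.6619 W


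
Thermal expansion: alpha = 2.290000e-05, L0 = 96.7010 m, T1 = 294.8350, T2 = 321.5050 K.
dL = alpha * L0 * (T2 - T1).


dT = 26.6700 K
dL = 2.290000e-05 * 96.7010 * 26.6700 = 0.059059 m
L_final = 96.760059 m

dL = 0.059059 m


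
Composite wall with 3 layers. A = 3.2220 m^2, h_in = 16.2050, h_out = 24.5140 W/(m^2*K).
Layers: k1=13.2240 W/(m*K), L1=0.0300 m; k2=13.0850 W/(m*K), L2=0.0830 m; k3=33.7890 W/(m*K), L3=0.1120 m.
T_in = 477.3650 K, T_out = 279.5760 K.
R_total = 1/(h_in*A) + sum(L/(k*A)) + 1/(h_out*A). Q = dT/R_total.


R_conv_in = 1/(16.2050*3.2220) = 0.0192
R_1 = 0.0300/(13.2240*3.2220) = 0.0007
R_2 = 0.0830/(13.0850*3.2220) = 0.0020
R_3 = 0.1120/(33.7890*3.2220) = 0.0010
R_conv_out = 1/(24.5140*3.2220) = 0.0127
R_total = 0.0355 K/W
Q = 197.7890 / 0.0355 = 5569.1939 W

R_total = 0.0355 K/W, Q = 5569.1939 W


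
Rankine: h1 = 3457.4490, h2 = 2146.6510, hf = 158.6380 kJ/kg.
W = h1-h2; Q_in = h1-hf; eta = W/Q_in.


W = 1310.7980 kJ/kg
Q_in = 3298.8110 kJ/kg
eta = 0.3974 = 39.7355%

eta = 39.7355%


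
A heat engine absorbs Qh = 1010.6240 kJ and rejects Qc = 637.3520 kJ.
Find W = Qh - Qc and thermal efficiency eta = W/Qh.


W = 1010.6240 - 637.3520 = 373.2720 kJ
eta = 373.2720 / 1010.6240 = 0.3693 = 36.9348%

W = 373.2720 kJ, eta = 36.9348%


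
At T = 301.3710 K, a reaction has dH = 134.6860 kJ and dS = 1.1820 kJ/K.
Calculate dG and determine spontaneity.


T*dS = 301.3710 * 1.1820 = 356.2205 kJ
dG = 134.6860 - 356.2205 = -221.5345 kJ (spontaneous)

dG = -221.5345 kJ, spontaneous


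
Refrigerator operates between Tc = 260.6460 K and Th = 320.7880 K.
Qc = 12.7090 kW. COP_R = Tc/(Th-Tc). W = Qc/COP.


COP = 260.6460 / 60.1420 = 4.3338
W = 12.7090 / 4.3338 = 2.9325 kW

COP = 4.3338, W = 2.9325 kW


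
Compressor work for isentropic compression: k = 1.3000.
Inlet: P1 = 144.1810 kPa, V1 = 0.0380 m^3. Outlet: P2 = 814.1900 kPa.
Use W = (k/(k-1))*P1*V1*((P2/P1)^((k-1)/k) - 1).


(k-1)/k = 0.2308
(P2/P1)^exp = 1.4911
W = 4.3333 * 144.1810 * 0.0380 * (1.4911 - 1) = 11.6588 kJ

11.6588 kJ


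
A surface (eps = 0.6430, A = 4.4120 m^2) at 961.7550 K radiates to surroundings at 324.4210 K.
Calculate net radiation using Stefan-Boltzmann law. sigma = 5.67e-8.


T^4 = 8.5557e+11
Tsurr^4 = 1.1077e+10
Q = 0.6430 * 5.67e-8 * 4.4120 * 8.4450e+11 = 135840.0095 W

135840.0095 W


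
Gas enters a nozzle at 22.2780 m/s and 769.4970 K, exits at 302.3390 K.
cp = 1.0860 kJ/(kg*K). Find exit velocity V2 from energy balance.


dT = 467.1580 K
2*cp*1000*dT = 1014667.1760
V1^2 = 496.3093
V2 = sqrt(1015163.4853) = 1007.5532 m/s

1007.5532 m/s


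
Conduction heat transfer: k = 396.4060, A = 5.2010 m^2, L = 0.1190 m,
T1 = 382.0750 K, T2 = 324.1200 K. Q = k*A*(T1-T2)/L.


dT = 57.9550 K
Q = 396.4060 * 5.2010 * 57.9550 / 0.1190 = 1004086.2547 W

1004086.2547 W


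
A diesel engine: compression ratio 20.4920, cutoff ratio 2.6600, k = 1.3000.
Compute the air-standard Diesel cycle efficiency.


r^(k-1) = 2.4744
rc^k = 3.5674
eta = 0.5192 = 51.9206%

51.9206%


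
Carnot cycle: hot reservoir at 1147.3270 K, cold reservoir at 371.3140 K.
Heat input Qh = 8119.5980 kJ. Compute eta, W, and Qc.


eta = 1 - 371.3140/1147.3270 = 0.6764
W = 0.6764 * 8119.5980 = 5491.8202 kJ
Qc = 8119.5980 - 5491.8202 = 2627.7778 kJ

eta = 67.6366%, W = 5491.8202 kJ, Qc = 2627.7778 kJ


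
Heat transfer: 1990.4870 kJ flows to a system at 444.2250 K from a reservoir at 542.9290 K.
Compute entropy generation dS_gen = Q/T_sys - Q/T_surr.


dS_sys = 1990.4870/444.2250 = 4.4808 kJ/K
dS_surr = -1990.4870/542.9290 = -3.6662 kJ/K
dS_gen = 4.4808 - 3.6662 = 0.8146 kJ/K (irreversible)

dS_gen = 0.8146 kJ/K, irreversible


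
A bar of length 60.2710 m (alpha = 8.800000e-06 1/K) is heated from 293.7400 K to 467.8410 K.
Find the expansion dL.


dT = 174.1010 K
dL = 8.800000e-06 * 60.2710 * 174.1010 = 0.092341 m
L_final = 60.363341 m

dL = 0.092341 m


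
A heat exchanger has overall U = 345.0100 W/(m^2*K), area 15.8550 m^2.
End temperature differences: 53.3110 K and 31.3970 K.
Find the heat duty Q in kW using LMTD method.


LMTD = 41.3917 K
Q = 345.0100 * 15.8550 * 41.3917 = 226417.9008 W = 226.4179 kW

226.4179 kW


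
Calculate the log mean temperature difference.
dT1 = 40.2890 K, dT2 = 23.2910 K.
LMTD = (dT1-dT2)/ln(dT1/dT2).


dT1/dT2 = 1.7298
ln(dT1/dT2) = 0.5480
LMTD = 16.9980 / 0.5480 = 31.0176 K

31.0176 K


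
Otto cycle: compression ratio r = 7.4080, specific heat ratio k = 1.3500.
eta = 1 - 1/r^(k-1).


r^(k-1) = 2.0156
eta = 1 - 1/2.0156 = 0.5039 = 50.3860%

50.3860%


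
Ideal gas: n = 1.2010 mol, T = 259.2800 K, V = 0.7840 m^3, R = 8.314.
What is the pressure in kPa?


P = nRT/V = 1.2010 * 8.314 * 259.2800 / 0.7840
= 2588.9404 / 0.7840 = 3302.2198 Pa = 3.3022 kPa

3.3022 kPa


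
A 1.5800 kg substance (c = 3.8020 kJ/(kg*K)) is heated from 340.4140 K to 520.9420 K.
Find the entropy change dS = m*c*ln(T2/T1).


T2/T1 = 1.5303
ln(T2/T1) = 0.4255
dS = 1.5800 * 3.8020 * 0.4255 = 2.5559 kJ/K

2.5559 kJ/K


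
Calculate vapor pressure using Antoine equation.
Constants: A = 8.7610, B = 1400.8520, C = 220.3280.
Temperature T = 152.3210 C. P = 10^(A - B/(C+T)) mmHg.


C+T = 372.6490
B/(C+T) = 3.7592
log10(P) = 8.7610 - 3.7592 = 5.0018
P = 10^5.0018 = 100421.6052 mmHg

100421.6052 mmHg


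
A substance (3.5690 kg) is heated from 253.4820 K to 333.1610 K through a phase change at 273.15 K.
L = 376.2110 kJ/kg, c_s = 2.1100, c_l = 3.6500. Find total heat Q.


Q1 (sensible, solid) = 3.5690 * 2.1100 * 19.6680 = 148.1116 kJ
Q2 (latent) = 3.5690 * 376.2110 = 1342.6971 kJ
Q3 (sensible, liquid) = 3.5690 * 3.6500 * 60.0110 = 781.7543 kJ
Q_total = 2272.5630 kJ

2272.5630 kJ


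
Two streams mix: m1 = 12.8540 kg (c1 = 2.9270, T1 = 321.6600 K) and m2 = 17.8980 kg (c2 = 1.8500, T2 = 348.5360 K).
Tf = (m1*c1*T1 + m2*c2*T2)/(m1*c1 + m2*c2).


num = 23642.5059
den = 70.7350
Tf = 334.2408 K

334.2408 K


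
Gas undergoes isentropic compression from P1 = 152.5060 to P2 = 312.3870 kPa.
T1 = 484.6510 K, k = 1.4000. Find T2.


(k-1)/k = 0.2857
(P2/P1)^exp = 1.2274
T2 = 484.6510 * 1.2274 = 594.8429 K

594.8429 K


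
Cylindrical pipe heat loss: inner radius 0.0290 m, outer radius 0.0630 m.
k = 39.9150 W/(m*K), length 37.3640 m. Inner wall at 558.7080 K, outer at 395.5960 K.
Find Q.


dT = 163.1120 K
ln(ro/ri) = 0.7758
Q = 2*pi*39.9150*37.3640*163.1120 / 0.7758 = 1970079.3971 W

1970079.3971 W


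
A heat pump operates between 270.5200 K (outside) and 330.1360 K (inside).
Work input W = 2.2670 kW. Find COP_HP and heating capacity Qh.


COP = 330.1360 / 59.6160 = 5.5377
Qh = 5.5377 * 2.2670 = 12.5540 kW

COP = 5.5377, Qh = 12.5540 kW


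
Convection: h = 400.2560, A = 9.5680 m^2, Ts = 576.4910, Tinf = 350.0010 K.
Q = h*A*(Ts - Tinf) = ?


dT = 226.4900 K
Q = 400.2560 * 9.5680 * 226.4900 = 867377.2944 W

867377.2944 W


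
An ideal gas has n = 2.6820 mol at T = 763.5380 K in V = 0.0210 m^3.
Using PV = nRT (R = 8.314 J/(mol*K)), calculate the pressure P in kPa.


P = nRT/V = 2.6820 * 8.314 * 763.5380 / 0.0210
= 17025.4833 / 0.0210 = 810737.3013 Pa = 810.7373 kPa

810.7373 kPa


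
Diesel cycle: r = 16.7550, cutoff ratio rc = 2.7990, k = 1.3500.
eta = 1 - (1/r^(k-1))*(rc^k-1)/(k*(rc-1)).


r^(k-1) = 2.6819
rc^k = 4.0129
eta = 0.5374 = 53.7445%

53.7445%


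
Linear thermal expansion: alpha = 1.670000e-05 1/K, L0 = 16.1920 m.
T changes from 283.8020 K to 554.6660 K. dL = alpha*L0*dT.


dT = 270.8640 K
dL = 1.670000e-05 * 16.1920 * 270.8640 = 0.073243 m
L_final = 16.265243 m

dL = 0.073243 m


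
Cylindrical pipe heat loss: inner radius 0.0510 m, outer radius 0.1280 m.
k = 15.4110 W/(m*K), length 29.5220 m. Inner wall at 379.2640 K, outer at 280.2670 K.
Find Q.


dT = 98.9970 K
ln(ro/ri) = 0.9202
Q = 2*pi*15.4110*29.5220*98.9970 / 0.9202 = 307534.6706 W

307534.6706 W


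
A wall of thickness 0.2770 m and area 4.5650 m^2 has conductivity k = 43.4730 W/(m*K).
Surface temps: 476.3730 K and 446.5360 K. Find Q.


dT = 29.8370 K
Q = 43.4730 * 4.5650 * 29.8370 / 0.2770 = 21376.4596 W

21376.4596 W


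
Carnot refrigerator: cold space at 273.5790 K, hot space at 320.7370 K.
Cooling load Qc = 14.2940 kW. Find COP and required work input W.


COP = 273.5790 / 47.1580 = 5.8013
W = 14.2940 / 5.8013 = 2.4639 kW

COP = 5.8013, W = 2.4639 kW


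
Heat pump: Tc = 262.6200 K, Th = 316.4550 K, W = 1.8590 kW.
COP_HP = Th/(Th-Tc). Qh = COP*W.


COP = 316.4550 / 53.8350 = 5.8782
Qh = 5.8782 * 1.8590 = 10.9276 kW

COP = 5.8782, Qh = 10.9276 kW


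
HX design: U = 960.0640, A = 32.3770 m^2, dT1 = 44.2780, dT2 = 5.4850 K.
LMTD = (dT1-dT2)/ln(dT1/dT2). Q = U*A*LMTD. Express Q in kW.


LMTD = 18.5748 K
Q = 960.0640 * 32.3770 * 18.5748 = 577380.0046 W = 577.3800 kW

577.3800 kW


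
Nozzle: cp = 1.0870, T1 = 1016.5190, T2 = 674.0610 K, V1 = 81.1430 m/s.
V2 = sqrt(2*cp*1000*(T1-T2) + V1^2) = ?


dT = 342.4580 K
2*cp*1000*dT = 744503.6920
V1^2 = 6584.1864
V2 = sqrt(751087.8784) = 866.6533 m/s

866.6533 m/s


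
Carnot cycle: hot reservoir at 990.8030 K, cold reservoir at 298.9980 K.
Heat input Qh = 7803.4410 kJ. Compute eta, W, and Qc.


eta = 1 - 298.9980/990.8030 = 0.6982
W = 0.6982 * 7803.4410 = 5448.5700 kJ
Qc = 7803.4410 - 5448.5700 = 2354.8710 kJ

eta = 69.8227%, W = 5448.5700 kJ, Qc = 2354.8710 kJ


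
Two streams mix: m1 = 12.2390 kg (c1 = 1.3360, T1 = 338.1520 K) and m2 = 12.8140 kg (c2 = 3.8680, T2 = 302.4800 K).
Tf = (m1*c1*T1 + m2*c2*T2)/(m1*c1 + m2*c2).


num = 20521.5118
den = 65.9159
Tf = 311.3289 K

311.3289 K


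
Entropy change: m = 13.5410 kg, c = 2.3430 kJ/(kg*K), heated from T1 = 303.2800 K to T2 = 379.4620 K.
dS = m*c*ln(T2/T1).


T2/T1 = 1.2512
ln(T2/T1) = 0.2241
dS = 13.5410 * 2.3430 * 0.2241 = 7.1099 kJ/K

7.1099 kJ/K


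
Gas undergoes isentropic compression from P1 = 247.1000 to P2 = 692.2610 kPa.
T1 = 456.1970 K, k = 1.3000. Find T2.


(k-1)/k = 0.2308
(P2/P1)^exp = 1.2684
T2 = 456.1970 * 1.2684 = 578.6260 K

578.6260 K


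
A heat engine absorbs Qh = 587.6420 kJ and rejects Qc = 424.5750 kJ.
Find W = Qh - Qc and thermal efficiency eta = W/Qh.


W = 587.6420 - 424.5750 = 163.0670 kJ
eta = 163.0670 / 587.6420 = 0.2775 = 27.7494%

W = 163.0670 kJ, eta = 27.7494%


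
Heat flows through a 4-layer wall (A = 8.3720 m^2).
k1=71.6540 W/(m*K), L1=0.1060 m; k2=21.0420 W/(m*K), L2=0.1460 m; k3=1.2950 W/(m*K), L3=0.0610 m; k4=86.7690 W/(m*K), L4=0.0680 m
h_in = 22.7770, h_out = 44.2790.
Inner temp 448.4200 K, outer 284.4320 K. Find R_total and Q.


R_conv_in = 1/(22.7770*8.3720) = 0.0052
R_1 = 0.1060/(71.6540*8.3720) = 0.0002
R_2 = 0.1460/(21.0420*8.3720) = 0.0008
R_3 = 0.0610/(1.2950*8.3720) = 0.0056
R_4 = 0.0680/(86.7690*8.3720) = 9.3608e-05
R_conv_out = 1/(44.2790*8.3720) = 0.0027
R_total = 0.0147 K/W
Q = 163.9880 / 0.0147 = 11180.5951 W

R_total = 0.0147 K/W, Q = 11180.5951 W


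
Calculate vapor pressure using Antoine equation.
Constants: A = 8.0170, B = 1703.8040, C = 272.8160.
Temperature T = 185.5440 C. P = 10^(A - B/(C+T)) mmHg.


C+T = 458.3600
B/(C+T) = 3.7172
log10(P) = 8.0170 - 3.7172 = 4.2998
P = 10^4.2998 = 19944.6182 mmHg

19944.6182 mmHg


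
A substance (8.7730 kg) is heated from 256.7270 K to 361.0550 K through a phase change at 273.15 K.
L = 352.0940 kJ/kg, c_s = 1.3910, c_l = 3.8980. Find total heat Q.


Q1 (sensible, solid) = 8.7730 * 1.3910 * 16.4230 = 200.4139 kJ
Q2 (latent) = 8.7730 * 352.0940 = 3088.9207 kJ
Q3 (sensible, liquid) = 8.7730 * 3.8980 * 87.9050 = 3006.1008 kJ
Q_total = 6295.4353 kJ

6295.4353 kJ


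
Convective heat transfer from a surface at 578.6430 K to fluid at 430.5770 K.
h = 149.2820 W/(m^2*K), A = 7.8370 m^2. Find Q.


dT = 148.0660 K
Q = 149.2820 * 7.8370 * 148.0660 = 173225.8240 W

173225.8240 W


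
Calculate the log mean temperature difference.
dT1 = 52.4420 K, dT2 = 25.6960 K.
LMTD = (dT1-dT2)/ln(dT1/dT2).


dT1/dT2 = 2.0409
ln(dT1/dT2) = 0.7134
LMTD = 26.7460 / 0.7134 = 37.4923 K

37.4923 K


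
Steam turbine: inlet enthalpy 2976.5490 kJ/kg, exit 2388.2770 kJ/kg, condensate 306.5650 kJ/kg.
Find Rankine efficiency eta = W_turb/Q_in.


W = 588.2720 kJ/kg
Q_in = 2669.9840 kJ/kg
eta = 0.2203 = 22.0328%

eta = 22.0328%


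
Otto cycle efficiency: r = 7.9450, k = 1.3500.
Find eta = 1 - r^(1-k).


r^(k-1) = 2.0655
eta = 1 - 1/2.0655 = 0.5159 = 51.5864%

51.5864%


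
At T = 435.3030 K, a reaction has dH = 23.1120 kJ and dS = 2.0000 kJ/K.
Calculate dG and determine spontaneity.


T*dS = 435.3030 * 2.0000 = 870.6060 kJ
dG = 23.1120 - 870.6060 = -847.4940 kJ (spontaneous)

dG = -847.4940 kJ, spontaneous


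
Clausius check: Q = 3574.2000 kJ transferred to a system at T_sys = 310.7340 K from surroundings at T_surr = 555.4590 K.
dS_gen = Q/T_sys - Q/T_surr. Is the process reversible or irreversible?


dS_sys = 3574.2000/310.7340 = 11.5024 kJ/K
dS_surr = -3574.2000/555.4590 = -6.4347 kJ/K
dS_gen = 11.5024 - 6.4347 = 5.0678 kJ/K (irreversible)

dS_gen = 5.0678 kJ/K, irreversible


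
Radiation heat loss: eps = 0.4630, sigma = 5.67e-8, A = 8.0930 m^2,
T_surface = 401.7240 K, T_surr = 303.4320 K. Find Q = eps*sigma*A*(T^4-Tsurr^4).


T^4 = 2.6044e+10
Tsurr^4 = 8.4771e+09
Q = 0.4630 * 5.67e-8 * 8.0930 * 1.7567e+10 = 3732.2838 W

3732.2838 W


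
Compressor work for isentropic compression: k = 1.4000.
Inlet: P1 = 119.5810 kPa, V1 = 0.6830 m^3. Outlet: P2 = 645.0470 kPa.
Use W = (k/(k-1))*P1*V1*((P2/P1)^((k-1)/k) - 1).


(k-1)/k = 0.2857
(P2/P1)^exp = 1.6185
W = 3.5000 * 119.5810 * 0.6830 * (1.6185 - 1) = 176.8140 kJ

176.8140 kJ


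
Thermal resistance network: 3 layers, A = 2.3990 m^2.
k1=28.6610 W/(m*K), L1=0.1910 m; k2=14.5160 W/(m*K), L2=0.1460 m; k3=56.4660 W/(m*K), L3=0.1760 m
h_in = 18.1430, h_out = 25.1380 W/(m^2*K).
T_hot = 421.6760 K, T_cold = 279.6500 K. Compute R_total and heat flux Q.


R_conv_in = 1/(18.1430*2.3990) = 0.0230
R_1 = 0.1910/(28.6610*2.3990) = 0.0028
R_2 = 0.1460/(14.5160*2.3990) = 0.0042
R_3 = 0.1760/(56.4660*2.3990) = 0.0013
R_conv_out = 1/(25.1380*2.3990) = 0.0166
R_total = 0.0478 K/W
Q = 142.0260 / 0.0478 = 2969.5776 W

R_total = 0.0478 K/W, Q = 2969.5776 W


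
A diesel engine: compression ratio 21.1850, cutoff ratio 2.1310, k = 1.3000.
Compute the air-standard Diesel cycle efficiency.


r^(k-1) = 2.4992
rc^k = 2.6740
eta = 0.5444 = 54.4450%

54.4450%


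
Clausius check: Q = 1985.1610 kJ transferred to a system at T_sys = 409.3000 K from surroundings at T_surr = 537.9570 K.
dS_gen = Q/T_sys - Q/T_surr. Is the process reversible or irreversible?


dS_sys = 1985.1610/409.3000 = 4.8501 kJ/K
dS_surr = -1985.1610/537.9570 = -3.6902 kJ/K
dS_gen = 4.8501 - 3.6902 = 1.1600 kJ/K (irreversible)

dS_gen = 1.1600 kJ/K, irreversible


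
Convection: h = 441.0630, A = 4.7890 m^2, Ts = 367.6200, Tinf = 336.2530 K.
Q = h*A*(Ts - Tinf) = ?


dT = 31.3670 K
Q = 441.0630 * 4.7890 * 31.3670 = 66254.9679 W

66254.9679 W


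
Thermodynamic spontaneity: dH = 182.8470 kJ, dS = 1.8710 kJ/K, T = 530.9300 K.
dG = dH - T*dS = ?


T*dS = 530.9300 * 1.8710 = 993.3700 kJ
dG = 182.8470 - 993.3700 = -810.5230 kJ (spontaneous)

dG = -810.5230 kJ, spontaneous


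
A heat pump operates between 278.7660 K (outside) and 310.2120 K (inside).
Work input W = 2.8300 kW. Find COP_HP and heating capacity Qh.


COP = 310.2120 / 31.4460 = 9.8649
Qh = 9.8649 * 2.8300 = 27.9177 kW

COP = 9.8649, Qh = 27.9177 kW


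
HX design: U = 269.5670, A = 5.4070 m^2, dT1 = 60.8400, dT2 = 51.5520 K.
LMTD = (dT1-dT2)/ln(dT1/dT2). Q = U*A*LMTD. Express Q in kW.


LMTD = 56.0678 K
Q = 269.5670 * 5.4070 * 56.0678 = 81721.6119 W = 81.7216 kW

81.7216 kW


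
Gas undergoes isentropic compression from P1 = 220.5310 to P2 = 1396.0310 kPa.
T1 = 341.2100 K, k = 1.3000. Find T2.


(k-1)/k = 0.2308
(P2/P1)^exp = 1.5309
T2 = 341.2100 * 1.5309 = 522.3554 K

522.3554 K


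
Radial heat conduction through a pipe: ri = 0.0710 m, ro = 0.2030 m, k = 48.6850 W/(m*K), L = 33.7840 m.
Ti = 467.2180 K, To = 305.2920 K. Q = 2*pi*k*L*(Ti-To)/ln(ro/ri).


dT = 161.9260 K
ln(ro/ri) = 1.0505
Q = 2*pi*48.6850*33.7840*161.9260 / 1.0505 = 1592926.9182 W

1592926.9182 W


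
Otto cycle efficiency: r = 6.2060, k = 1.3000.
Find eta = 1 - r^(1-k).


r^(k-1) = 1.7292
eta = 1 - 1/1.7292 = 0.4217 = 42.1696%

42.1696%


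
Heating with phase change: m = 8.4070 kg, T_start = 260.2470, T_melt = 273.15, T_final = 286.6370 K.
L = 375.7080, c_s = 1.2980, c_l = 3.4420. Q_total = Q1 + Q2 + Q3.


Q1 (sensible, solid) = 8.4070 * 1.2980 * 12.9030 = 140.8012 kJ
Q2 (latent) = 8.4070 * 375.7080 = 3158.5772 kJ
Q3 (sensible, liquid) = 8.4070 * 3.4420 * 13.4870 = 390.2719 kJ
Q_total = 3689.6503 kJ

3689.6503 kJ


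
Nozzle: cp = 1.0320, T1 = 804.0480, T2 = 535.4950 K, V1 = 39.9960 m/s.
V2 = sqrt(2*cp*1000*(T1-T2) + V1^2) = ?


dT = 268.5530 K
2*cp*1000*dT = 554293.3920
V1^2 = 1599.6800
V2 = sqrt(555893.0720) = 745.5824 m/s

745.5824 m/s


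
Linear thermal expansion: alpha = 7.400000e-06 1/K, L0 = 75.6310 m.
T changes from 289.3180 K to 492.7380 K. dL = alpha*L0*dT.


dT = 203.4200 K
dL = 7.400000e-06 * 75.6310 * 203.4200 = 0.113848 m
L_final = 75.744848 m

dL = 0.113848 m


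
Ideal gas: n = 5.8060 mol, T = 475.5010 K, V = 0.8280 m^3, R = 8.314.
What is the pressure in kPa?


P = nRT/V = 5.8060 * 8.314 * 475.5010 / 0.8280
= 22952.9487 / 0.8280 = 27720.9526 Pa = 27.7210 kPa

27.7210 kPa


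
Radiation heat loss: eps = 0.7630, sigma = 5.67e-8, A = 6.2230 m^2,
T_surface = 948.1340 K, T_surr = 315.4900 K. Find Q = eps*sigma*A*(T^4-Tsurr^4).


T^4 = 8.0813e+11
Tsurr^4 = 9.9070e+09
Q = 0.7630 * 5.67e-8 * 6.2230 * 7.9822e+11 = 214896.4576 W

214896.4576 W


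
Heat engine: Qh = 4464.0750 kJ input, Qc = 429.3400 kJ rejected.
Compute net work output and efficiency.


W = 4464.0750 - 429.3400 = 4034.7350 kJ
eta = 4034.7350 / 4464.0750 = 0.9038 = 90.3823%

W = 4034.7350 kJ, eta = 90.3823%


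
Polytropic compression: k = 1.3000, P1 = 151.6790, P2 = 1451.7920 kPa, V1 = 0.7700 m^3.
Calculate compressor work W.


(k-1)/k = 0.2308
(P2/P1)^exp = 1.6841
W = 4.3333 * 151.6790 * 0.7700 * (1.6841 - 1) = 346.2479 kJ

346.2479 kJ


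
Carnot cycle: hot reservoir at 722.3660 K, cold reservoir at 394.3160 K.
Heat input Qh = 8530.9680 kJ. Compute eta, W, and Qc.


eta = 1 - 394.3160/722.3660 = 0.4541
W = 0.4541 * 8530.9680 = 3874.1913 kJ
Qc = 8530.9680 - 3874.1913 = 4656.7767 kJ

eta = 45.4133%, W = 3874.1913 kJ, Qc = 4656.7767 kJ


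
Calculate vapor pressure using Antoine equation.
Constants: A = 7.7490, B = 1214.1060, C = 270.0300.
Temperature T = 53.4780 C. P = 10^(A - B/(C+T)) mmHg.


C+T = 323.5080
B/(C+T) = 3.7529
log10(P) = 7.7490 - 3.7529 = 3.9961
P = 10^3.9961 = 9909.6964 mmHg

9909.6964 mmHg


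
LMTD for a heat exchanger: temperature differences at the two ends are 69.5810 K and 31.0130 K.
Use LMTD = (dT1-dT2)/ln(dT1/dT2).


dT1/dT2 = 2.2436
ln(dT1/dT2) = 0.8081
LMTD = 38.5680 / 0.8081 = 47.7276 K

47.7276 K


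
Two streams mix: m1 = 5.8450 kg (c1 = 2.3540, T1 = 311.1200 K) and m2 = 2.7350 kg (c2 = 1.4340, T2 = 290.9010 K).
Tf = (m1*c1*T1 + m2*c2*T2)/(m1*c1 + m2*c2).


num = 5421.6513
den = 17.6811
Tf = 306.6351 K

306.6351 K


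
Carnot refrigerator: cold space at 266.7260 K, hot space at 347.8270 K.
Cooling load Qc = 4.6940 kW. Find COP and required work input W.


COP = 266.7260 / 81.1010 = 3.2888
W = 4.6940 / 3.2888 = 1.4273 kW

COP = 3.2888, W = 1.4273 kW


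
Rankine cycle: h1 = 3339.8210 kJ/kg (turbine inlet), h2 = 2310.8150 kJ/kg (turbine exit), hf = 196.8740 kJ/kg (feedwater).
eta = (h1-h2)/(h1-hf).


W = 1029.0060 kJ/kg
Q_in = 3142.9470 kJ/kg
eta = 0.3274 = 32.7402%

eta = 32.7402%


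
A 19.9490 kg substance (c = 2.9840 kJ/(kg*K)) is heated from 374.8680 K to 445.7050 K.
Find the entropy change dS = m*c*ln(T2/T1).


T2/T1 = 1.1890
ln(T2/T1) = 0.1731
dS = 19.9490 * 2.9840 * 0.1731 = 10.3033 kJ/K

10.3033 kJ/K


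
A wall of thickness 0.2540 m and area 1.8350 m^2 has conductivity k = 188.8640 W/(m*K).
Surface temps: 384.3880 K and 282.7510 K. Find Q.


dT = 101.6370 K
Q = 188.8640 * 1.8350 * 101.6370 / 0.2540 = 138676.6599 W

138676.6599 W


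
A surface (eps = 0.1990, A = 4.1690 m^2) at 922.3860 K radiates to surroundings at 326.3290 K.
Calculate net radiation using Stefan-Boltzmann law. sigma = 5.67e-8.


T^4 = 7.2385e+11
Tsurr^4 = 1.1340e+10
Q = 0.1990 * 5.67e-8 * 4.1690 * 7.1251e+11 = 33516.6889 W

33516.6889 W


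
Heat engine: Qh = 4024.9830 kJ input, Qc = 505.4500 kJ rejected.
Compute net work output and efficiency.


W = 4024.9830 - 505.4500 = 3519.5330 kJ
eta = 3519.5330 / 4024.9830 = 0.8744 = 87.4422%

W = 3519.5330 kJ, eta = 87.4422%


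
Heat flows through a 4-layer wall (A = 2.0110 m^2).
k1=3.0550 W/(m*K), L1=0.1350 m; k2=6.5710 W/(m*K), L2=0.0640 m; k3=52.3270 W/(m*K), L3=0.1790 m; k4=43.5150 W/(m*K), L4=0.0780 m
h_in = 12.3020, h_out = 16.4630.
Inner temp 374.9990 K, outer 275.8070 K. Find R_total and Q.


R_conv_in = 1/(12.3020*2.0110) = 0.0404
R_1 = 0.1350/(3.0550*2.0110) = 0.0220
R_2 = 0.0640/(6.5710*2.0110) = 0.0048
R_3 = 0.1790/(52.3270*2.0110) = 0.0017
R_4 = 0.0780/(43.5150*2.0110) = 0.0009
R_conv_out = 1/(16.4630*2.0110) = 0.0302
R_total = 0.1000 K/W
Q = 99.1920 / 0.1000 = 991.5612 W

R_total = 0.1000 K/W, Q = 991.5612 W


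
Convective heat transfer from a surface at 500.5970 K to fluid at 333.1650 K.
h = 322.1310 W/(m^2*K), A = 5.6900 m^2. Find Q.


dT = 167.4320 K
Q = 322.1310 * 5.6900 * 167.4320 = 306890.3639 W

306890.3639 W


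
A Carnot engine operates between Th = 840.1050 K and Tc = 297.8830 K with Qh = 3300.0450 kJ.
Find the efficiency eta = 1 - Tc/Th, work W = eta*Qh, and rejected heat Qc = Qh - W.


eta = 1 - 297.8830/840.1050 = 0.6454
W = 0.6454 * 3300.0450 = 2129.9207 kJ
Qc = 3300.0450 - 2129.9207 = 1170.1243 kJ

eta = 64.5422%, W = 2129.9207 kJ, Qc = 1170.1243 kJ


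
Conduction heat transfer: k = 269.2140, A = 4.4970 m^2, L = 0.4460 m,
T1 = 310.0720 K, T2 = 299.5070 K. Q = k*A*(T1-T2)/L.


dT = 10.5650 K
Q = 269.2140 * 4.4970 * 10.5650 / 0.4460 = 28678.4167 W

28678.4167 W


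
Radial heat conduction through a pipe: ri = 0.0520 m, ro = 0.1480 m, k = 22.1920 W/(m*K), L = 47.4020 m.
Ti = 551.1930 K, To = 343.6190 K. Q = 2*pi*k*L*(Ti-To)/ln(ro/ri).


dT = 207.5740 K
ln(ro/ri) = 1.0460
Q = 2*pi*22.1920*47.4020*207.5740 / 1.0460 = 1311678.2095 W

1311678.2095 W


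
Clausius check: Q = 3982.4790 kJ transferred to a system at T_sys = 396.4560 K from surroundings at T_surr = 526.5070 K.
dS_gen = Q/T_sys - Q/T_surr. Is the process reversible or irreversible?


dS_sys = 3982.4790/396.4560 = 10.0452 kJ/K
dS_surr = -3982.4790/526.5070 = -7.5640 kJ/K
dS_gen = 10.0452 - 7.5640 = 2.4812 kJ/K (irreversible)

dS_gen = 2.4812 kJ/K, irreversible


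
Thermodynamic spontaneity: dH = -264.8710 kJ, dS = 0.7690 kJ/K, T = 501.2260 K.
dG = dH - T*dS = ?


T*dS = 501.2260 * 0.7690 = 385.4428 kJ
dG = -264.8710 - 385.4428 = -650.3138 kJ (spontaneous)

dG = -650.3138 kJ, spontaneous


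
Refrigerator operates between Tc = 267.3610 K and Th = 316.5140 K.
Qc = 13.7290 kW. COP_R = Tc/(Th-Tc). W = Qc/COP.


COP = 267.3610 / 49.1530 = 5.4394
W = 13.7290 / 5.4394 = 2.5240 kW

COP = 5.4394, W = 2.5240 kW


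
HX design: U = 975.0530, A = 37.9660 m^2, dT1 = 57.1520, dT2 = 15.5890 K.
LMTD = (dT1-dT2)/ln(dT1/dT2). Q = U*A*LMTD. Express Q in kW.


LMTD = 31.9925 K
Q = 975.0530 * 37.9660 * 31.9925 = 1184325.3927 W = 1184.3254 kW

1184.3254 kW


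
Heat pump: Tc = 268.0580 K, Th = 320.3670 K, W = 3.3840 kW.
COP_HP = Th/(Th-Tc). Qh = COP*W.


COP = 320.3670 / 52.3090 = 6.1245
Qh = 6.1245 * 3.3840 = 20.7253 kW

COP = 6.1245, Qh = 20.7253 kW


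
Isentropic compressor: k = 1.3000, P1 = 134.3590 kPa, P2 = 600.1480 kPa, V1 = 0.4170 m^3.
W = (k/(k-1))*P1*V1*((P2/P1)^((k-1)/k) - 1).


(k-1)/k = 0.2308
(P2/P1)^exp = 1.4125
W = 4.3333 * 134.3590 * 0.4170 * (1.4125 - 1) = 100.1571 kJ

100.1571 kJ


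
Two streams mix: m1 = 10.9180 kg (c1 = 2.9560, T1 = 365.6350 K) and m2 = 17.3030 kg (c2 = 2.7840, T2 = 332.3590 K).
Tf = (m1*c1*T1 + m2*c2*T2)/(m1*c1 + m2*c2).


num = 27810.6095
den = 80.4452
Tf = 345.7089 K

345.7089 K


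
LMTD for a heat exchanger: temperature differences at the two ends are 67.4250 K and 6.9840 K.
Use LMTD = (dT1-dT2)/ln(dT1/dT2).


dT1/dT2 = 9.6542
ln(dT1/dT2) = 2.2674
LMTD = 60.4410 / 2.2674 = 26.6566 K

26.6566 K


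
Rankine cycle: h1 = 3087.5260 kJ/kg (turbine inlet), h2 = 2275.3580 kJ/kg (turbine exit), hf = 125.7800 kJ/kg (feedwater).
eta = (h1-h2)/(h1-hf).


W = 812.1680 kJ/kg
Q_in = 2961.7460 kJ/kg
eta = 0.2742 = 27.4219%

eta = 27.4219%


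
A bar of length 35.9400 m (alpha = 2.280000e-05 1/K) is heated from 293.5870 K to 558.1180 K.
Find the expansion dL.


dT = 264.5310 K
dL = 2.280000e-05 * 35.9400 * 264.5310 = 0.216765 m
L_final = 36.156765 m

dL = 0.216765 m


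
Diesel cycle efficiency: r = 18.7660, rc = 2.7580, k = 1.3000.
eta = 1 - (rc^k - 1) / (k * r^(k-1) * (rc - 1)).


r^(k-1) = 2.4100
rc^k = 3.7391
eta = 0.5027 = 50.2673%

50.2673%


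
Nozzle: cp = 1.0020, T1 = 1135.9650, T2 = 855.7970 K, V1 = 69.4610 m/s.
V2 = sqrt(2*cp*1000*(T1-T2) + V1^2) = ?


dT = 280.1680 K
2*cp*1000*dT = 561456.6720
V1^2 = 4824.8305
V2 = sqrt(566281.5025) = 752.5168 m/s

752.5168 m/s


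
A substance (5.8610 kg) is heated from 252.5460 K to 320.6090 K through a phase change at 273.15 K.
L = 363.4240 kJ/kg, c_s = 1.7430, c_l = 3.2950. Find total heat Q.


Q1 (sensible, solid) = 5.8610 * 1.7430 * 20.6040 = 210.4848 kJ
Q2 (latent) = 5.8610 * 363.4240 = 2130.0281 kJ
Q3 (sensible, liquid) = 5.8610 * 3.2950 * 47.4590 = 916.5280 kJ
Q_total = 3257.0408 kJ

3257.0408 kJ


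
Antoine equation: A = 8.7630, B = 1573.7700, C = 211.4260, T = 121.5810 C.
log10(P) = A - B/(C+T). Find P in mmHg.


C+T = 333.0070
B/(C+T) = 4.7259
log10(P) = 8.7630 - 4.7259 = 4.0371
P = 10^4.0371 = 10890.8884 mmHg

10890.8884 mmHg


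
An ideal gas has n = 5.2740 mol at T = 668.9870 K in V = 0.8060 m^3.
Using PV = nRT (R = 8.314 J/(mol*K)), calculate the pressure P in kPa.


P = nRT/V = 5.2740 * 8.314 * 668.9870 / 0.8060
= 29333.7661 / 0.8060 = 36394.2507 Pa = 36.3943 kPa

36.3943 kPa


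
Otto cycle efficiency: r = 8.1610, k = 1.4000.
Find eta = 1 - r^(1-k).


r^(k-1) = 2.3158
eta = 1 - 1/2.3158 = 0.5682 = 56.8180%

56.8180%


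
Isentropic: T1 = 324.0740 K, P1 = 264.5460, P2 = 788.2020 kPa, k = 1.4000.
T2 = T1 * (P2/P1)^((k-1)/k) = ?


(k-1)/k = 0.2857
(P2/P1)^exp = 1.3661
T2 = 324.0740 * 1.3661 = 442.7022 K

442.7022 K


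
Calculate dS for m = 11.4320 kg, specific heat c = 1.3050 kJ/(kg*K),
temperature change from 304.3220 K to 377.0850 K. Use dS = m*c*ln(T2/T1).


T2/T1 = 1.2391
ln(T2/T1) = 0.2144
dS = 11.4320 * 1.3050 * 0.2144 = 3.1983 kJ/K

3.1983 kJ/K


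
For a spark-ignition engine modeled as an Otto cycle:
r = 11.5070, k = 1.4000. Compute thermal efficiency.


r^(k-1) = 2.6570
eta = 1 - 1/2.6570 = 0.6236 = 62.3630%

62.3630%


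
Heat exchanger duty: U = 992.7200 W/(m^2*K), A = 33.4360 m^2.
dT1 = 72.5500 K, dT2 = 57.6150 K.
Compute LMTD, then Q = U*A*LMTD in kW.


LMTD = 64.7959 K
Q = 992.7200 * 33.4360 * 64.7959 = 2150743.0101 W = 2150.7430 kW

2150.7430 kW


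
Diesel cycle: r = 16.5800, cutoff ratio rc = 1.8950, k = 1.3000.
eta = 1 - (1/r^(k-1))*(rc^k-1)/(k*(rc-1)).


r^(k-1) = 2.3221
rc^k = 2.2956
eta = 0.5205 = 52.0463%

52.0463%


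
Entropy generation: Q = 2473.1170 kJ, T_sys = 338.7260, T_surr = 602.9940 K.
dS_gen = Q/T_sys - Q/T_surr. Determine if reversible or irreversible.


dS_sys = 2473.1170/338.7260 = 7.3012 kJ/K
dS_surr = -2473.1170/602.9940 = -4.1014 kJ/K
dS_gen = 7.3012 - 4.1014 = 3.1998 kJ/K (irreversible)

dS_gen = 3.1998 kJ/K, irreversible


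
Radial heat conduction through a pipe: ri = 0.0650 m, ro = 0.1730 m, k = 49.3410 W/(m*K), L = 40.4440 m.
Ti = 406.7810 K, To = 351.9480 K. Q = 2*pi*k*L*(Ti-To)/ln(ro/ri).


dT = 54.8330 K
ln(ro/ri) = 0.9789
Q = 2*pi*49.3410*40.4440*54.8330 / 0.9789 = 702333.9748 W

702333.9748 W


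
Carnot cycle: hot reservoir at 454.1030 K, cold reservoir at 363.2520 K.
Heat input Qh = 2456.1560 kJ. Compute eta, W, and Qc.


eta = 1 - 363.2520/454.1030 = 0.2001
W = 0.2001 * 2456.1560 = 491.3956 kJ
Qc = 2456.1560 - 491.3956 = 1964.7604 kJ

eta = 20.0067%, W = 491.3956 kJ, Qc = 1964.7604 kJ


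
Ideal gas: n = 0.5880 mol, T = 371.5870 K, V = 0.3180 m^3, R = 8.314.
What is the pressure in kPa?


P = nRT/V = 0.5880 * 8.314 * 371.5870 / 0.3180
= 1816.5521 / 0.3180 = 5712.4280 Pa = 5.7124 kPa

5.7124 kPa


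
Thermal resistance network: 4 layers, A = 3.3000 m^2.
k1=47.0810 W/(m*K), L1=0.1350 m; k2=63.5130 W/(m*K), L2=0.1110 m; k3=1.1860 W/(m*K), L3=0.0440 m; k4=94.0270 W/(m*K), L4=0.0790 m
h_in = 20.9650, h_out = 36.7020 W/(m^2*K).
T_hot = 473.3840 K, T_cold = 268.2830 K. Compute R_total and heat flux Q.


R_conv_in = 1/(20.9650*3.3000) = 0.0145
R_1 = 0.1350/(47.0810*3.3000) = 0.0009
R_2 = 0.1110/(63.5130*3.3000) = 0.0005
R_3 = 0.0440/(1.1860*3.3000) = 0.0112
R_4 = 0.0790/(94.0270*3.3000) = 0.0003
R_conv_out = 1/(36.7020*3.3000) = 0.0083
R_total = 0.0356 K/W
Q = 205.1010 / 0.0356 = 5760.2948 W

R_total = 0.0356 K/W, Q = 5760.2948 W


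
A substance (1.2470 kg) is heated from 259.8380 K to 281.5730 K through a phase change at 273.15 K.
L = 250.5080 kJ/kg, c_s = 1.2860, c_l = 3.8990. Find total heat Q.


Q1 (sensible, solid) = 1.2470 * 1.2860 * 13.3120 = 21.3477 kJ
Q2 (latent) = 1.2470 * 250.5080 = 312.3835 kJ
Q3 (sensible, liquid) = 1.2470 * 3.8990 * 8.4230 = 40.9531 kJ
Q_total = 374.6842 kJ

374.6842 kJ


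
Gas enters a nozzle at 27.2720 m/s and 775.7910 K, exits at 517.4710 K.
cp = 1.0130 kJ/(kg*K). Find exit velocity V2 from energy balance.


dT = 258.3200 K
2*cp*1000*dT = 523356.3200
V1^2 = 743.7620
V2 = sqrt(524100.0820) = 723.9476 m/s

723.9476 m/s


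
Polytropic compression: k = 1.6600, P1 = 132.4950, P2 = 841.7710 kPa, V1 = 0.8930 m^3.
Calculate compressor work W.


(k-1)/k = 0.3976
(P2/P1)^exp = 2.0858
W = 2.5152 * 132.4950 * 0.8930 * (2.0858 - 1) = 323.1068 kJ

323.1068 kJ


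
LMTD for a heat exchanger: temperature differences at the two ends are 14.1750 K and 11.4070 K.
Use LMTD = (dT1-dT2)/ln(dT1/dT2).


dT1/dT2 = 1.2427
ln(dT1/dT2) = 0.2173
LMTD = 2.7680 / 0.2173 = 12.7409 K

12.7409 K


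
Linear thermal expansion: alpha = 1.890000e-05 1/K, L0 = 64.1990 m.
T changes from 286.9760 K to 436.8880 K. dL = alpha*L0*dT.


dT = 149.9120 K
dL = 1.890000e-05 * 64.1990 * 149.9120 = 0.181897 m
L_final = 64.380897 m

dL = 0.181897 m


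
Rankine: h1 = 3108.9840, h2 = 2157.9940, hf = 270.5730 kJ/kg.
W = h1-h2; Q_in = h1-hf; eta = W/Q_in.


W = 950.9900 kJ/kg
Q_in = 2838.4110 kJ/kg
eta = 0.3350 = 33.5043%

eta = 33.5043%


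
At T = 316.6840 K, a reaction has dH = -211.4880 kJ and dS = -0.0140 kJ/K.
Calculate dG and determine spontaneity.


T*dS = 316.6840 * -0.0140 = -4.4336 kJ
dG = -211.4880 + 4.4336 = -207.0544 kJ (spontaneous)

dG = -207.0544 kJ, spontaneous


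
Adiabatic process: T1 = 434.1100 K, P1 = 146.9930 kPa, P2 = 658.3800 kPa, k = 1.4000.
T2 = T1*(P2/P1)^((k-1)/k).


(k-1)/k = 0.2857
(P2/P1)^exp = 1.5348
T2 = 434.1100 * 1.5348 = 666.2715 K

666.2715 K


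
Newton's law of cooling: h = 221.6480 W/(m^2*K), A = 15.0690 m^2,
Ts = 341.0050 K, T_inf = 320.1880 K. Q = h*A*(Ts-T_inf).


dT = 20.8170 K
Q = 221.6480 * 15.0690 * 20.8170 = 69529.0654 W

69529.0654 W


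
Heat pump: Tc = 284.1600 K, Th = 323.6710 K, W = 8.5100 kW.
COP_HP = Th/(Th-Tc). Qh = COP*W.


COP = 323.6710 / 39.5110 = 8.1919
Qh = 8.1919 * 8.5100 = 69.7132 kW

COP = 8.1919, Qh = 69.7132 kW


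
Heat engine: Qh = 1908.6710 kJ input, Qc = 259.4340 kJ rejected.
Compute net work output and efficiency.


W = 1908.6710 - 259.4340 = 1649.2370 kJ
eta = 1649.2370 / 1908.6710 = 0.8641 = 86.4076%

W = 1649.2370 kJ, eta = 86.4076%


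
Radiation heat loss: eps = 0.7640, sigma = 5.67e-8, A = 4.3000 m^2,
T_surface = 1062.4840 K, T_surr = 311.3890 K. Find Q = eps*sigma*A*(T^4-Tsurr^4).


T^4 = 1.2744e+12
Tsurr^4 = 9.4018e+09
Q = 0.7640 * 5.67e-8 * 4.3000 * 1.2650e+12 = 235623.4318 W

235623.4318 W


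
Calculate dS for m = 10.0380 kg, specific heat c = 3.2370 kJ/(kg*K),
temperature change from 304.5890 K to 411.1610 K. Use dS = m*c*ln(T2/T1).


T2/T1 = 1.3499
ln(T2/T1) = 0.3000
dS = 10.0380 * 3.2370 * 0.3000 = 9.7486 kJ/K

9.7486 kJ/K


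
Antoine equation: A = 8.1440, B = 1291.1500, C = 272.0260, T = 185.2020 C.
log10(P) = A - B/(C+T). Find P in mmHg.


C+T = 457.2280
B/(C+T) = 2.8239
log10(P) = 8.1440 - 2.8239 = 5.3201
P = 10^5.3201 = 208994.7226 mmHg

208994.7226 mmHg


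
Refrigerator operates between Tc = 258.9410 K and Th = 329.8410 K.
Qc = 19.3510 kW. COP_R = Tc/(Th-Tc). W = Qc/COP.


COP = 258.9410 / 70.9000 = 3.6522
W = 19.3510 / 3.6522 = 5.2984 kW

COP = 3.6522, W = 5.2984 kW


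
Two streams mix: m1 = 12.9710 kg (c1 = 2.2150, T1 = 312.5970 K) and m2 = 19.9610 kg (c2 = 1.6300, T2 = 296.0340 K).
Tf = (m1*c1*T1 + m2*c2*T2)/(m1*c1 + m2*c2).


num = 18613.0405
den = 61.2672
Tf = 303.8011 K

303.8011 K


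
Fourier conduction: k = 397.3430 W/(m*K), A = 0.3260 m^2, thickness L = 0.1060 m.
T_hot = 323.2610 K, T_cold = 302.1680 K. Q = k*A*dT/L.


dT = 21.0930 K
Q = 397.3430 * 0.3260 * 21.0930 / 0.1060 = 25776.0078 W

25776.0078 W


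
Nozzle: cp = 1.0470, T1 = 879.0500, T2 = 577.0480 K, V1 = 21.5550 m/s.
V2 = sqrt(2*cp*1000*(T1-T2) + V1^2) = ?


dT = 302.0020 K
2*cp*1000*dT = 632392.1880
V1^2 = 464.6180
V2 = sqrt(632856.8060) = 795.5230 m/s

795.5230 m/s


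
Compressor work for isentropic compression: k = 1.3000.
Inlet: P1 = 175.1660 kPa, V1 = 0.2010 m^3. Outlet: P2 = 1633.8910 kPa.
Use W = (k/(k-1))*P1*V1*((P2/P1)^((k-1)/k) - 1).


(k-1)/k = 0.2308
(P2/P1)^exp = 1.6741
W = 4.3333 * 175.1660 * 0.2010 * (1.6741 - 1) = 102.8545 kJ

102.8545 kJ


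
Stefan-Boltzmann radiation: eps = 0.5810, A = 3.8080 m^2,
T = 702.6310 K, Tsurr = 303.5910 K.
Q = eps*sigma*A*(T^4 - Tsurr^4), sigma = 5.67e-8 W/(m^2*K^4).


T^4 = 2.4373e+11
Tsurr^4 = 8.4948e+09
Q = 0.5810 * 5.67e-8 * 3.8080 * 2.3524e+11 = 29509.2791 W

29509.2791 W


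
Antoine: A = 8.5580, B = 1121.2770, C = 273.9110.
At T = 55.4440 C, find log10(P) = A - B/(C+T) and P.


C+T = 329.3550
B/(C+T) = 3.4045
log10(P) = 8.5580 - 3.4045 = 5.1535
P = 10^5.1535 = 142408.7685 mmHg

142408.7685 mmHg


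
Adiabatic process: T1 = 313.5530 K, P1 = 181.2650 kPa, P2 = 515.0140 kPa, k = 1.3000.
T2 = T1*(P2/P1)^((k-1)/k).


(k-1)/k = 0.2308
(P2/P1)^exp = 1.2725
T2 = 313.5530 * 1.2725 = 398.9936 K

398.9936 K


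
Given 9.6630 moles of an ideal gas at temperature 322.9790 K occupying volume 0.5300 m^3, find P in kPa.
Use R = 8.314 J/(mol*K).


P = nRT/V = 9.6630 * 8.314 * 322.9790 / 0.5300
= 25947.5457 / 0.5300 = 48957.6334 Pa = 48.9576 kPa

48.9576 kPa


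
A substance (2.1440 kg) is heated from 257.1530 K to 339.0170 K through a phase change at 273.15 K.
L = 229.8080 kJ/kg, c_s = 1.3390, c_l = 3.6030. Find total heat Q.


Q1 (sensible, solid) = 2.1440 * 1.3390 * 15.9970 = 45.9244 kJ
Q2 (latent) = 2.1440 * 229.8080 = 492.7084 kJ
Q3 (sensible, liquid) = 2.1440 * 3.6030 * 65.8670 = 508.8115 kJ
Q_total = 1047.4443 kJ

1047.4443 kJ


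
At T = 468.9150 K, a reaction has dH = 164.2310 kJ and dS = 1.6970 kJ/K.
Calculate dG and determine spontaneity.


T*dS = 468.9150 * 1.6970 = 795.7488 kJ
dG = 164.2310 - 795.7488 = -631.5178 kJ (spontaneous)

dG = -631.5178 kJ, spontaneous


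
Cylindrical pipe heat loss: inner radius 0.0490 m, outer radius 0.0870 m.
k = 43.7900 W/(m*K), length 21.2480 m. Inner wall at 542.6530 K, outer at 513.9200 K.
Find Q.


dT = 28.7330 K
ln(ro/ri) = 0.5741
Q = 2*pi*43.7900*21.2480*28.7330 / 0.5741 = 292600.8011 W

292600.8011 W
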